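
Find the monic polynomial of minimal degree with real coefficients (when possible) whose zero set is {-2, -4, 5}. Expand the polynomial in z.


The polynomial is p(z) = ∏_{α ∈ S} (z − α), where S = {-2, -4, 5}.
Expanding the product yields: p(z) = z^3 + z^2 -22·z -40.
The resulting polynomial has degree 3 and real coefficients as required.

p(z) = z^3 + z^2 -22·z -40.


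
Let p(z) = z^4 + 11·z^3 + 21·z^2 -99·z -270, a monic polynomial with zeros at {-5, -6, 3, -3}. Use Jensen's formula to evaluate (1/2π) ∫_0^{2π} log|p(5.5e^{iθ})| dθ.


Zeros: -6, -5, -3, 3; r = 5.5.
Inside |z| < r: -5, -3, 3. Outside (|z| ≥ r): -6.
p(0) = -270, so log|p(0)| = log(270) = 5.5984.
Apply Jensen: I(r) = log|p(0)| + Σ_k log(r/|z_k|), summed over zeros inside |z| < r.
  log(r/|z_k|) for z_k = -5: log(5.5/5) = 0.0953
  log(r/|z_k|) for z_k = 3: log(5.5/3) = 0.6061
  log(r/|z_k|) for z_k = -3: log(5.5/3) = 0.6061
  Outside zeros (-6) contribute nothing to the Jensen sum.
Sum over inside zeros: 1.3076.
I(r) = log|p(0)| + (inside sum) = 5.5984 + 1.3076 = 6.9060.
Note: since some zeros are outside |z| ≤ r, the simplified n·log(r) form does NOT apply — only the inside zeros contribute.

I(r) ≈ 6.9060.


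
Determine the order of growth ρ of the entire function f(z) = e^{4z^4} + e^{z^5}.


Each summand is entire of order 4 and 5 respectively (as in the single-exponential case). The order of a sum is at most the max of the orders, so ρ ≤ 5. For the lower bound: on |z|=r choose arg z so that 1z^5 is real positive; then |e^{1z^5}| = e^{1r^5} while |e^{4z^4}| ≤ e^{4r^4} = o(e^{1r^5}). So |f| ≥ e^{1r^5}(1 − o(1)) and ρ ≥ 5. Hence ρ = max(4, 5) = 5.
Therefore ρ = 5.

Order ρ = 5.


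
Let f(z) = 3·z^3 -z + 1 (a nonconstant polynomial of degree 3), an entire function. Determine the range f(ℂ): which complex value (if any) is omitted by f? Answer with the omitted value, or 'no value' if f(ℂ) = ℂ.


Little Picard bounds the complement of f(ℂ) to at most one point.
For every w ∈ ℂ, the equation p(z) − w = 0 is a nonconstant polynomial in z and hence has at least one root by the fundamental theorem of algebra. So p is surjective onto ℂ, omitting no value.

Omitted value: no value.


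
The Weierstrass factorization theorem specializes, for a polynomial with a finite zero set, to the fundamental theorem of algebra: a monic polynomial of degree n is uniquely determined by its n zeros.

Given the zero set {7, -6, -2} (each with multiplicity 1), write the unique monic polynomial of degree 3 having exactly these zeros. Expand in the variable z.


The polynomial is p(z) = ∏_{α ∈ S} (z − α), where S = {7, -6, -2}.
Expanding the product yields: p(z) = z^3 + z^2 -44·z -84.
The resulting polynomial has degree 3 and real coefficients as required.

p(z) = z^3 + z^2 -44·z -84.


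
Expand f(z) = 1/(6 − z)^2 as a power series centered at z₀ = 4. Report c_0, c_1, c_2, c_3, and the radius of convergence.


Let w = z − z₀, so z = z₀ + w.
Then 6 − z = 6 − (z₀ + w) = (6 − z₀) − w = 2 − w.
f(z) = 1/(2 − w)^2 = (1/(2)^2) · (1 − w/(2))^{−2}.
By the binomial series (1−u)^{−2} = Σ_{n≥0} C(n+1, 1) u^n for |u|<1, with u = w/(2):
  c_n = C(n+1, 1) / (2)^(n+2).
  c_0 = 1/(2)^2 = 1/4.
  c_1 = 2/(2)^3 = 1/4.
  c_2 = 3/(2)^4 = 3/16.
  c_3 = 4/(2)^5 = 1/8.
The series is valid for |w/d| < 1, i.e. |z − z₀| < |d|.
Radius of convergence: R = |6 − z₀| = |2| = 2 (distance from z₀ to the singularity z = 6).

c_0 = 1/4, c_1 = 1/4, c_2 = 3/16, c_3 = 1/8; R = 2.


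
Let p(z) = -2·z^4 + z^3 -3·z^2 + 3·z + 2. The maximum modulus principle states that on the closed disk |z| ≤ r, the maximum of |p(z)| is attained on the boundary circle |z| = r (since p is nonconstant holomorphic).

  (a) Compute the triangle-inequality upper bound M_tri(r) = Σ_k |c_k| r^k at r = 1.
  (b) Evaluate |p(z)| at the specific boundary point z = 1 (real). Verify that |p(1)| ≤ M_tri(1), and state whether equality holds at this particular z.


Coefficients: c_0 = 2, c_1 = 3, c_2 = -3, c_3 = 1, c_4 = -2. Radius r = 1.
Part (a). Triangle bound: M_tri(r) = Σ_k |c_k| r^k
  = |2|·1^0 + |3|·1^1 + |-3|·1^2 + |1|·1^3 + |-2|·1^4
  = 2 + 3 + 3 + 1 + 2 = 11.
This bounds M(r) := max_{|z|=r} |p(z)| from above; equality holds iff all terms c_k z^k can be made to align in phase at a single z on |z|=r.
Part (b). At z = 1 (real, on the circle |z| = r):
  p(1) = (2)·1^0 + (3)·1^1 + (-3)·1^2 + (1)·1^3 + (-2)·1^4 = 1.
  |p(1)| = 1.
Check: |p(1)| = 1 ≤ 11 = M_tri(1). ✓ Equality does not hold at z = 1 (the coefficients have mixed signs, so the terms do not all align in phase there).

M_tri(1) = 11; |p(1)| = 1; equality at z=1: no.


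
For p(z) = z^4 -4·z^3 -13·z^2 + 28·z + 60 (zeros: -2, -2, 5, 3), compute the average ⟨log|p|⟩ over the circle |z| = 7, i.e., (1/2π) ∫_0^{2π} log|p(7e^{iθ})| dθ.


Zeros: -2, -2, 3, 5; r = 7.
Inside |z| < r: -2, -2, 3, 5. Outside (|z| ≥ r): ∅.
p(0) = 60, so log|p(0)| = log(60) = 4.0943.
Apply Jensen: I(r) = log|p(0)| + Σ_k log(r/|z_k|), summed over zeros inside |z| < r.
  log(r/|z_k|) for z_k = -2: log(7/2) = 1.2528
  log(r/|z_k|) for z_k = -2: log(7/2) = 1.2528
  log(r/|z_k|) for z_k = 5: log(7/5) = 0.3365
  log(r/|z_k|) for z_k = 3: log(7/3) = 0.8473
Sum over inside zeros: 3.6893.
I(r) = log|p(0)| + (inside sum) = 4.0943 + 3.6893 = 7.7836.
Closed form (all zeros inside, monic): I(r) = n·log(r) = 4·log(7) = 7.7836. ✓

I(r) ≈ 7.7836.


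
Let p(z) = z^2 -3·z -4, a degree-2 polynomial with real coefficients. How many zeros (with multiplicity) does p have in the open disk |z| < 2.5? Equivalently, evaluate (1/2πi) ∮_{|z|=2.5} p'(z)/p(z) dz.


The zeros of p are: -1, 4.
Their magnitudes are: 1, 4.
Zeros with |z| < R = 2.5: -1.
Count = 1.
By the argument principle, (1/2πi) ∮_{|z|=R} p'(z)/p(z) dz equals exactly this count.

Number of zeros inside |z| < 2.5: 1.


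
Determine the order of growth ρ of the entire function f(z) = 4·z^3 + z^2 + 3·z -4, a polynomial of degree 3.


|f(z)| ≤ Σ|c_k|·r^k = O(r^3) as r → ∞. Polynomial growth is O(e^{r^ε}) for every ε > 0 (since r^3/e^{r^ε} → 0), so ρ ≤ ε for all ε > 0, i.e. ρ = 0. Every nonconstant polynomial has order 0.
Therefore ρ = 0.

Order ρ = 0.


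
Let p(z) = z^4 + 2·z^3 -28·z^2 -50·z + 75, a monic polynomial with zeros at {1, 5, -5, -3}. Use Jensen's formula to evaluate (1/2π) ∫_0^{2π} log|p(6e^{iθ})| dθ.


Zeros: -5, -3, 1, 5; r = 6.
Inside |z| < r: -5, -3, 1, 5. Outside (|z| ≥ r): ∅.
p(0) = 75, so log|p(0)| = log(75) = 4.3175.
Apply Jensen: I(r) = log|p(0)| + Σ_k log(r/|z_k|), summed over zeros inside |z| < r.
  log(r/|z_k|) for z_k = 1: log(6/1) = 1.7918
  log(r/|z_k|) for z_k = 5: log(6/5) = 0.1823
  log(r/|z_k|) for z_k = -5: log(6/5) = 0.1823
  log(r/|z_k|) for z_k = -3: log(6/3) = 0.6931
Sum over inside zeros: 2.8495.
I(r) = log|p(0)| + (inside sum) = 4.3175 + 2.8495 = 7.1670.
Closed form (all zeros inside, monic): I(r) = n·log(r) = 4·log(6) = 7.1670. ✓

I(r) ≈ 7.1670.


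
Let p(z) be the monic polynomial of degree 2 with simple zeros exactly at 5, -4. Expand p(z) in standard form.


The polynomial is p(z) = ∏_{α ∈ S} (z − α), where S = {5, -4}.
Expanding the product yields: p(z) = z^2 -z -20.
The resulting polynomial has degree 2 and real coefficients as required.

p(z) = z^2 -z -20.


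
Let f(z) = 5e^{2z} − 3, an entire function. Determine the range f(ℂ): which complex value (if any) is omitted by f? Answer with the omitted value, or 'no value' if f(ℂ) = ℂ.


Little Picard bounds the complement of f(ℂ) to at most one point.
e^{2z} is never zero on ℂ, so 5·e^{2z} takes every value in ℂ ∖ {0}. Adding -3 shifts the range to ℂ ∖ {-3}. Thus f omits exactly the value -3.

Omitted value: -3.


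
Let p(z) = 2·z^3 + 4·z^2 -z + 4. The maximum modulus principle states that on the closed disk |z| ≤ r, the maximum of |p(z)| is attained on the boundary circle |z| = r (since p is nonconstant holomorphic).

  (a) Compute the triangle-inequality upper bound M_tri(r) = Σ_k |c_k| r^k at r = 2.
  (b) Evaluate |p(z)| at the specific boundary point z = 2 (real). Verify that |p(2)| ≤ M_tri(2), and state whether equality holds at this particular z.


Coefficients: c_0 = 4, c_1 = -1, c_2 = 4, c_3 = 2. Radius r = 2.
Part (a). Triangle bound: M_tri(r) = Σ_k |c_k| r^k
  = |4|·2^0 + |-1|·2^1 + |4|·2^2 + |2|·2^3
  = 4 + 2 + 16 + 16 = 38.
This bounds M(r) := max_{|z|=r} |p(z)| from above; equality holds iff all terms c_k z^k can be made to align in phase at a single z on |z|=r.
Part (b). At z = 2 (real, on the circle |z| = r):
  p(2) = (4)·2^0 + (-1)·2^1 + (4)·2^2 + (2)·2^3 = 34.
  |p(2)| = 34.
Check: |p(2)| = 34 ≤ 38 = M_tri(2). ✓ Equality does not hold at z = 2 (the coefficients have mixed signs, so the terms do not all align in phase there).

M_tri(2) = 38; |p(2)| = 34; equality at z=2: no.


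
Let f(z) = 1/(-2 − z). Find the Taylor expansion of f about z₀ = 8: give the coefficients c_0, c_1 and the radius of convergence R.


Let w = z − z₀, so z = z₀ + w.
Then -2 − z = -2 − (z₀ + w) = (-2 − z₀) − w = -10 − w.
f(z) = 1/(-10 − w) = (1/(-10)) · 1/(1 − w/(-10)) = Σ_{n≥0} w^n / (-10)^(n+1).
So c_n = 1/(-10)^(n+1):
  c_0 = 1/(-10)^1 = -1/10.
  c_1 = 1/(-10)^2 = 1/100.
The series is valid for |w/d| < 1, i.e. |z − z₀| < |d|.
Radius of convergence: R = |-2 − z₀| = |-10| = 10 (distance from z₀ to the singularity z = -2).

c_0 = -1/10, c_1 = 1/100; R = 10.


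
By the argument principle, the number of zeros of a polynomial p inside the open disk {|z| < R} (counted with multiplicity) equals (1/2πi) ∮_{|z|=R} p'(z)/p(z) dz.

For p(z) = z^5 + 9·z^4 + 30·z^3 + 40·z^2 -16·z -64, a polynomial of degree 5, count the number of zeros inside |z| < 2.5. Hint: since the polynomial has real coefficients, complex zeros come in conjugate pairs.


The zeros of p are: -4, (-2 + 2i), (-2 - 2i), 1, -2.
Their magnitudes are: 4, 2.828, 2.828, 1, 2.
Zeros with |z| < R = 2.5: 1, -2.
Count = 2.
By the argument principle, (1/2πi) ∮_{|z|=R} p'(z)/p(z) dz equals exactly this count.

Number of zeros inside |z| < 2.5: 2.


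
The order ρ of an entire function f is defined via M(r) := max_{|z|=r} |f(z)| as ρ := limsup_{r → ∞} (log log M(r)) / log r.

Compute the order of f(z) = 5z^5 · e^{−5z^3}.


M(r) = max_{|z|=r} |5|·|z|^5·|e^{−5z^3}| = 5·r^5 · e^{5r^3} (the factors attain their maxima compatibly on |z|=r). Then log M(r) = log 5 + 5·log r + 5r^3, dominated by the last term, so log log M(r) ~ 3·log r. The polynomial factor 5z^5 contributes only a log r term and does not affect the order. ρ = 3.
Therefore ρ = 3.

Order ρ = 3.


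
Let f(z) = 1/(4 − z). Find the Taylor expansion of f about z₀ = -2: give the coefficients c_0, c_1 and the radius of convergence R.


Let w = z − z₀, so z = z₀ + w.
Then 4 − z = 4 − (z₀ + w) = (4 − z₀) − w = 6 − w.
f(z) = 1/(6 − w) = (1/(6)) · 1/(1 − w/(6)) = Σ_{n≥0} w^n / (6)^(n+1).
So c_n = 1/(6)^(n+1):
  c_0 = 1/(6)^1 = 1/6.
  c_1 = 1/(6)^2 = 1/36.
The series is valid for |w/d| < 1, i.e. |z − z₀| < |d|.
Radius of convergence: R = |4 − z₀| = |6| = 6 (distance from z₀ to the singularity z = 4).

c_0 = 1/6, c_1 = 1/36; R = 6.


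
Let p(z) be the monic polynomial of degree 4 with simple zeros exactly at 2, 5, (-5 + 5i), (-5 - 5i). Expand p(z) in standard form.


The polynomial is p(z) = ∏_{α ∈ S} (z − α), where S = {2, 5, (-5 + 5i), (-5 - 5i)}.
Expanding the product yields: p(z) = z^4 + 3·z^3 -10·z^2 -250·z + 500.
Note conjugate pairs combine to real quadratics: (z − (-5+5i))(z − (-5−5i)) = z² + 10z + 50.
The resulting polynomial has degree 4 and real coefficients as required.

p(z) = z^4 + 3·z^3 -10·z^2 -250·z + 500.


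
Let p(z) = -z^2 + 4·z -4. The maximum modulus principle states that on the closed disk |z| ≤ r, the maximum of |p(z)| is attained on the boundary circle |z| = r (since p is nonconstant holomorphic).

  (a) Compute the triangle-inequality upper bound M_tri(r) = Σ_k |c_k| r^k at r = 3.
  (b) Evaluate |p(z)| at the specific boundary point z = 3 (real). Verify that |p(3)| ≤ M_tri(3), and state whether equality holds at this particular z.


Coefficients: c_0 = -4, c_1 = 4, c_2 = -1. Radius r = 3.
Part (a). Triangle bound: M_tri(r) = Σ_k |c_k| r^k
  = |-4|·3^0 + |4|·3^1 + |-1|·3^2
  = 4 + 12 + 9 = 25.
This bounds M(r) := max_{|z|=r} |p(z)| from above; equality holds iff all terms c_k z^k can be made to align in phase at a single z on |z|=r.
Part (b). At z = 3 (real, on the circle |z| = r):
  p(3) = (-4)·3^0 + (4)·3^1 + (-1)·3^2 = -1.
  |p(3)| = 1.
Check: |p(3)| = 1 ≤ 25 = M_tri(3). ✓ Equality does not hold at z = 3 (the coefficients have mixed signs, so the terms do not all align in phase there).

M_tri(3) = 25; |p(3)| = 1; equality at z=3: no.


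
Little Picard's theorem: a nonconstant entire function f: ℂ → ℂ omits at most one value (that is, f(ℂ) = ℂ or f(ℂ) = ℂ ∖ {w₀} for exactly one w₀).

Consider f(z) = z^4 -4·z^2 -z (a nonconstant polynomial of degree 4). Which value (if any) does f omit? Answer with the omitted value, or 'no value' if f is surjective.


Little Picard bounds the complement of f(ℂ) to at most one point.
For every w ∈ ℂ, the equation p(z) − w = 0 is a nonconstant polynomial in z and hence has at least one root by the fundamental theorem of algebra. So p is surjective onto ℂ, omitting no value.

Omitted value: no value.


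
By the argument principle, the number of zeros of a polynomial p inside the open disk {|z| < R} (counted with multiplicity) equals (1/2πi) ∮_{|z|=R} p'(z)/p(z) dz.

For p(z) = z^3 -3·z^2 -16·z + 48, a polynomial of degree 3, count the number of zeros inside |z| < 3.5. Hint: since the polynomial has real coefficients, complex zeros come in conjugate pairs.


The zeros of p are: 4, -4, 3.
Their magnitudes are: 4, 4, 3.
Zeros with |z| < R = 3.5: 3.
Count = 1.
By the argument principle, (1/2πi) ∮_{|z|=R} p'(z)/p(z) dz equals exactly this count.

Number of zeros inside |z| < 3.5: 1.


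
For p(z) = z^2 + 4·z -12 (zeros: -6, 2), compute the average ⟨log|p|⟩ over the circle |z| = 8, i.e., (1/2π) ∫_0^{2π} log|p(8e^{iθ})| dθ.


Zeros: -6, 2; r = 8.
Inside |z| < r: -6, 2. Outside (|z| ≥ r): ∅.
p(0) = -12, so log|p(0)| = log(12) = 2.4849.
Apply Jensen: I(r) = log|p(0)| + Σ_k log(r/|z_k|), summed over zeros inside |z| < r.
  log(r/|z_k|) for z_k = -6: log(8/6) = 0.2877
  log(r/|z_k|) for z_k = 2: log(8/2) = 1.3863
Sum over inside zeros: 1.6740.
I(r) = log|p(0)| + (inside sum) = 2.4849 + 1.6740 = 4.1589.
Closed form (all zeros inside, monic): I(r) = n·log(r) = 2·log(8) = 4.1589. ✓

I(r) ≈ 4.1589.


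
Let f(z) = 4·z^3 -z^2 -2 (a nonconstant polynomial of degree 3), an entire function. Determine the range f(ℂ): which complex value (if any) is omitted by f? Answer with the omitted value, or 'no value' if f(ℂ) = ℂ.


Little Picard bounds the complement of f(ℂ) to at most one point.
For every w ∈ ℂ, the equation p(z) − w = 0 is a nonconstant polynomial in z and hence has at least one root by the fundamental theorem of algebra. So p is surjective onto ℂ, omitting no value.

Omitted value: no value.


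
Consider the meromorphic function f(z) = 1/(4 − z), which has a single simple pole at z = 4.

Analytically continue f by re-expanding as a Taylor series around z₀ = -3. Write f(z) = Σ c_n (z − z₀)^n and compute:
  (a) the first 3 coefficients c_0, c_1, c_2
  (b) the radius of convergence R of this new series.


Let w = z − z₀, so z = z₀ + w.
Then 4 − z = 4 − (z₀ + w) = (4 − z₀) − w = 7 − w.
f(z) = 1/(7 − w) = (1/(7)) · 1/(1 − w/(7)) = Σ_{n≥0} w^n / (7)^(n+1).
So c_n = 1/(7)^(n+1):
  c_0 = 1/(7)^1 = 1/7.
  c_1 = 1/(7)^2 = 1/49.
  c_2 = 1/(7)^3 = 1/343.
The series is valid for |w/d| < 1, i.e. |z − z₀| < |d|.
Radius of convergence: R = |4 − z₀| = |7| = 7 (distance from z₀ to the singularity z = 4).

c_0 = 1/7, c_1 = 1/49, c_2 = 1/343; R = 7.


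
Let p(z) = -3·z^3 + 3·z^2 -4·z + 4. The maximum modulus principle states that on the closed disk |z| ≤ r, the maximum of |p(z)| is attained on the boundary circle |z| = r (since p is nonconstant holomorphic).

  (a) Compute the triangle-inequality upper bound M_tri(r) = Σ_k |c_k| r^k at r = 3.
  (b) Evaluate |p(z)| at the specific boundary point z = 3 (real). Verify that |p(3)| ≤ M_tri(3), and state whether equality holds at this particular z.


Coefficients: c_0 = 4, c_1 = -4, c_2 = 3, c_3 = -3. Radius r = 3.
Part (a). Triangle bound: M_tri(r) = Σ_k |c_k| r^k
  = |4|·3^0 + |-4|·3^1 + |3|·3^2 + |-3|·3^3
  = 4 + 12 + 27 + 81 = 124.
This bounds M(r) := max_{|z|=r} |p(z)| from above; equality holds iff all terms c_k z^k can be made to align in phase at a single z on |z|=r.
Part (b). At z = 3 (real, on the circle |z| = r):
  p(3) = (4)·3^0 + (-4)·3^1 + (3)·3^2 + (-3)·3^3 = -62.
  |p(3)| = 62.
Check: |p(3)| = 62 ≤ 124 = M_tri(3). ✓ Equality does not hold at z = 3 (the coefficients have mixed signs, so the terms do not all align in phase there).

M_tri(3) = 124; |p(3)| = 62; equality at z=3: no.


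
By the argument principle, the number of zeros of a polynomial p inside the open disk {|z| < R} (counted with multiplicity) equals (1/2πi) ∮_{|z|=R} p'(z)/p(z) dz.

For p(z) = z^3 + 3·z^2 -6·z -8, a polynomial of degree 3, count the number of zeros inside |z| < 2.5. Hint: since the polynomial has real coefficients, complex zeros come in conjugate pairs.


The zeros of p are: -4, 2, -1.
Their magnitudes are: 4, 2, 1.
Zeros with |z| < R = 2.5: 2, -1.
Count = 2.
By the argument principle, (1/2πi) ∮_{|z|=R} p'(z)/p(z) dz equals exactly this count.

Number of zeros inside |z| < 2.5: 2.


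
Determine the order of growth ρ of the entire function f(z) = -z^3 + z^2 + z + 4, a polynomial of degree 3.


|f(z)| ≤ Σ|c_k|·r^k = O(r^3) as r → ∞. Polynomial growth is O(e^{r^ε}) for every ε > 0 (since r^3/e^{r^ε} → 0), so ρ ≤ ε for all ε > 0, i.e. ρ = 0. Every nonconstant polynomial has order 0.
Therefore ρ = 0.

Order ρ = 0.


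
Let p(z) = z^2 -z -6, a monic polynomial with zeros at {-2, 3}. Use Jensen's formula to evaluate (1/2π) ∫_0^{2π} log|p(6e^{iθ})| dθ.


Zeros: -2, 3; r = 6.
Inside |z| < r: -2, 3. Outside (|z| ≥ r): ∅.
p(0) = -6, so log|p(0)| = log(6) = 1.7918.
Apply Jensen: I(r) = log|p(0)| + Σ_k log(r/|z_k|), summed over zeros inside |z| < r.
  log(r/|z_k|) for z_k = -2: log(6/2) = 1.0986
  log(r/|z_k|) for z_k = 3: log(6/3) = 0.6931
Sum over inside zeros: 1.7918.
I(r) = log|p(0)| + (inside sum) = 1.7918 + 1.7918 = 3.5835.
Closed form (all zeros inside, monic): I(r) = n·log(r) = 2·log(6) = 3.5835. ✓

I(r) ≈ 3.5835.


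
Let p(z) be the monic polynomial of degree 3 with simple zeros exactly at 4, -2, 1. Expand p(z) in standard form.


The polynomial is p(z) = ∏_{α ∈ S} (z − α), where S = {4, -2, 1}.
Expanding the product yields: p(z) = z^3 -3·z^2 -6·z + 8.
The resulting polynomial has degree 3 and real coefficients as required.

p(z) = z^3 -3·z^2 -6·z + 8.


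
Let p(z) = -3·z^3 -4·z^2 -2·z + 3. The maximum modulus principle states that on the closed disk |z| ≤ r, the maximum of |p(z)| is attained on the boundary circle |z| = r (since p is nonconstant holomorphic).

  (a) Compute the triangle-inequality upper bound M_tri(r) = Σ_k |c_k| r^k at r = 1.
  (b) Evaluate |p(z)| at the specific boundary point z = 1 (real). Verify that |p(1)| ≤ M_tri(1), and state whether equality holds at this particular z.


Coefficients: c_0 = 3, c_1 = -2, c_2 = -4, c_3 = -3. Radius r = 1.
Part (a). Triangle bound: M_tri(r) = Σ_k |c_k| r^k
  = |3|·1^0 + |-2|·1^1 + |-4|·1^2 + |-3|·1^3
  = 3 + 2 + 4 + 3 = 12.
This bounds M(r) := max_{|z|=r} |p(z)| from above; equality holds iff all terms c_k z^k can be made to align in phase at a single z on |z|=r.
Part (b). At z = 1 (real, on the circle |z| = r):
  p(1) = (3)·1^0 + (-2)·1^1 + (-4)·1^2 + (-3)·1^3 = -6.
  |p(1)| = 6.
Check: |p(1)| = 6 ≤ 12 = M_tri(1). ✓ Equality does not hold at z = 1 (the coefficients have mixed signs, so the terms do not all align in phase there).

M_tri(1) = 12; |p(1)| = 6; equality at z=1: no.


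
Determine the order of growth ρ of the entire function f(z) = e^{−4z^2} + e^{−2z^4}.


Each summand is entire of order 2 and 4 respectively (as in the single-exponential case). The order of a sum is at most the max of the orders, so ρ ≤ 4. For the lower bound: on |z|=r choose arg z so that -2z^4 is real positive; then |e^{-2z^4}| = e^{2r^4} while |e^{-4z^2}| ≤ e^{4r^2} = o(e^{2r^4}). So |f| ≥ e^{2r^4}(1 − o(1)) and ρ ≥ 4. Hence ρ = max(2, 4) = 4.
Therefore ρ = 4.

Order ρ = 4.


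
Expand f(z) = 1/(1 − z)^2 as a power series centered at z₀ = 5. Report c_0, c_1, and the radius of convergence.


Let w = z − z₀, so z = z₀ + w.
Then 1 − z = 1 − (z₀ + w) = (1 − z₀) − w = -4 − w.
f(z) = 1/(-4 − w)^2 = (1/(-4)^2) · (1 − w/(-4))^{−2}.
By the binomial series (1−u)^{−2} = Σ_{n≥0} C(n+1, 1) u^n for |u|<1, with u = w/(-4):
  c_n = C(n+1, 1) / (-4)^(n+2).
  c_0 = 1/(-4)^2 = 1/16.
  c_1 = 2/(-4)^3 = -1/32.
The series is valid for |w/d| < 1, i.e. |z − z₀| < |d|.
Radius of convergence: R = |1 − z₀| = |-4| = 4 (distance from z₀ to the singularity z = 1).

c_0 = 1/16, c_1 = -1/32; R = 4.


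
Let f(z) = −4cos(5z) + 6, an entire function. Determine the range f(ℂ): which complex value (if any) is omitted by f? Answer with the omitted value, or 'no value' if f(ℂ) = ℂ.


Little Picard bounds the complement of f(ℂ) to at most one point.
cos is entire and surjective onto ℂ: for every w ∈ ℂ, cos(ζ) = w has a solution ζ ∈ ℂ (e.g., via the complex inverse arccos). With ζ = 5z this gives z = ζ/(5). Then -4·cos(5z) takes every value in -4·ℂ = ℂ, and adding 6 is a bijection of ℂ. So f is surjective and omits no value. (Note: only on the real line is cos bounded by [−1, 1].)

Omitted value: no value.


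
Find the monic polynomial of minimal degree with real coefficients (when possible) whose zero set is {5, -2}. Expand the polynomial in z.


The polynomial is p(z) = ∏_{α ∈ S} (z − α), where S = {5, -2}.
Expanding the product yields: p(z) = z^2 -3·z -10.
The resulting polynomial has degree 2 and real coefficients as required.

p(z) = z^2 -3·z -10.


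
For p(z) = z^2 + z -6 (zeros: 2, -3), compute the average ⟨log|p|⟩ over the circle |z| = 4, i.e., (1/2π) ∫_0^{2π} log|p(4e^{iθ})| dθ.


Zeros: -3, 2; r = 4.
Inside |z| < r: -3, 2. Outside (|z| ≥ r): ∅.
p(0) = -6, so log|p(0)| = log(6) = 1.7918.
Apply Jensen: I(r) = log|p(0)| + Σ_k log(r/|z_k|), summed over zeros inside |z| < r.
  log(r/|z_k|) for z_k = 2: log(4/2) = 0.6931
  log(r/|z_k|) for z_k = -3: log(4/3) = 0.2877
Sum over inside zeros: 0.9808.
I(r) = log|p(0)| + (inside sum) = 1.7918 + 0.9808 = 2.7726.
Closed form (all zeros inside, monic): I(r) = n·log(r) = 2·log(4) = 2.7726. ✓

I(r) ≈ 2.7726.


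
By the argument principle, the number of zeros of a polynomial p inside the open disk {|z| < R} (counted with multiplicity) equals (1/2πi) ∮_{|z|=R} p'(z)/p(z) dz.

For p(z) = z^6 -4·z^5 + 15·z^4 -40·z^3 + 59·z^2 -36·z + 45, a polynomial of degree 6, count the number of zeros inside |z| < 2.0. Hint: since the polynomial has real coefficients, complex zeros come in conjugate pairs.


The zeros of p are: (2 + 1i), (2 - 1i), (0 + 3i), (0 - 3i), (0 + 1i), (0 - 1i).
Their magnitudes are: 2.236, 2.236, 3, 3, 1, 1.
Zeros with |z| < R = 2.0: (0 + 1i), (0 - 1i).
Count = 2.
By the argument principle, (1/2πi) ∮_{|z|=R} p'(z)/p(z) dz equals exactly this count.

Number of zeros inside |z| < 2.0: 2.


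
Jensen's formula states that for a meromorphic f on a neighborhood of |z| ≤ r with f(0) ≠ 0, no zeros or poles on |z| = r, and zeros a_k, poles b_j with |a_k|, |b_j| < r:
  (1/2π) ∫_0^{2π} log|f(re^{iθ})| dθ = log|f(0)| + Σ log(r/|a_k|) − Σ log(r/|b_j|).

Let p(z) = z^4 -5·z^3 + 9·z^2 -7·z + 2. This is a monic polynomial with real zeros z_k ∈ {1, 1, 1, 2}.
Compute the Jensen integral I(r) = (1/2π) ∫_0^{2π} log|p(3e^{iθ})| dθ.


Zeros: 1, 1, 1, 2; r = 3.
Inside |z| < r: 1, 1, 1, 2. Outside (|z| ≥ r): ∅.
p(0) = 2, so log|p(0)| = log(2) = 0.6931.
Apply Jensen: I(r) = log|p(0)| + Σ_k log(r/|z_k|), summed over zeros inside |z| < r.
  log(r/|z_k|) for z_k = 1: log(3/1) = 1.0986
  log(r/|z_k|) for z_k = 1: log(3/1) = 1.0986
  log(r/|z_k|) for z_k = 1: log(3/1) = 1.0986
  log(r/|z_k|) for z_k = 2: log(3/2) = 0.4055
Sum over inside zeros: 3.7013.
I(r) = log|p(0)| + (inside sum) = 0.6931 + 3.7013 = 4.3944.
Closed form (all zeros inside, monic): I(r) = n·log(r) = 4·log(3) = 4.3944. ✓

I(r) ≈ 4.3944.


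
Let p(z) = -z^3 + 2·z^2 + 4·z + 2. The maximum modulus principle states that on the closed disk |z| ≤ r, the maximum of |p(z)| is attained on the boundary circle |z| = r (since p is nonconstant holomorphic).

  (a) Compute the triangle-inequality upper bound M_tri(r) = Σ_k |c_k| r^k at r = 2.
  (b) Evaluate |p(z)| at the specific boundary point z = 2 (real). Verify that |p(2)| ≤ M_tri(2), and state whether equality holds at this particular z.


Coefficients: c_0 = 2, c_1 = 4, c_2 = 2, c_3 = -1. Radius r = 2.
Part (a). Triangle bound: M_tri(r) = Σ_k |c_k| r^k
  = |2|·2^0 + |4|·2^1 + |2|·2^2 + |-1|·2^3
  = 2 + 8 + 8 + 8 = 26.
This bounds M(r) := max_{|z|=r} |p(z)| from above; equality holds iff all terms c_k z^k can be made to align in phase at a single z on |z|=r.
Part (b). At z = 2 (real, on the circle |z| = r):
  p(2) = (2)·2^0 + (4)·2^1 + (2)·2^2 + (-1)·2^3 = 10.
  |p(2)| = 10.
Check: |p(2)| = 10 ≤ 26 = M_tri(2). ✓ Equality does not hold at z = 2 (the coefficients have mixed signs, so the terms do not all align in phase there).

M_tri(2) = 26; |p(2)| = 10; equality at z=2: no.


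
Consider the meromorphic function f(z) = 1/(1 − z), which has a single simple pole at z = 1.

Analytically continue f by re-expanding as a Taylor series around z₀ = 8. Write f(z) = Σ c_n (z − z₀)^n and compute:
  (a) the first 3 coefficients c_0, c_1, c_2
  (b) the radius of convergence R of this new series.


Let w = z − z₀, so z = z₀ + w.
Then 1 − z = 1 − (z₀ + w) = (1 − z₀) − w = -7 − w.
f(z) = 1/(-7 − w) = (1/(-7)) · 1/(1 − w/(-7)) = Σ_{n≥0} w^n / (-7)^(n+1).
So c_n = 1/(-7)^(n+1):
  c_0 = 1/(-7)^1 = -1/7.
  c_1 = 1/(-7)^2 = 1/49.
  c_2 = 1/(-7)^3 = -1/343.
The series is valid for |w/d| < 1, i.e. |z − z₀| < |d|.
Radius of convergence: R = |1 − z₀| = |-7| = 7 (distance from z₀ to the singularity z = 1).

c_0 = -1/7, c_1 = 1/49, c_2 = -1/343; R = 7.


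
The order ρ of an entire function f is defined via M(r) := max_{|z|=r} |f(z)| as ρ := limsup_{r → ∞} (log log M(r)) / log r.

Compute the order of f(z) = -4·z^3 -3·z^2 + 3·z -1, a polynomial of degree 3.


|f(z)| ≤ Σ|c_k|·r^k = O(r^3) as r → ∞. Polynomial growth is O(e^{r^ε}) for every ε > 0 (since r^3/e^{r^ε} → 0), so ρ ≤ ε for all ε > 0, i.e. ρ = 0. Every nonconstant polynomial has order 0.
Therefore ρ = 0.

Order ρ = 0.


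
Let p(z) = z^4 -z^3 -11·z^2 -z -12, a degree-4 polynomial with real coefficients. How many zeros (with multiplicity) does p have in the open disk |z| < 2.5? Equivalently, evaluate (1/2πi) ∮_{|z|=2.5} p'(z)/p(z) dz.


The zeros of p are: -3, (0 + 1i), (0 - 1i), 4.
Their magnitudes are: 3, 1, 1, 4.
Zeros with |z| < R = 2.5: (0 + 1i), (0 - 1i).
Count = 2.
By the argument principle, (1/2πi) ∮_{|z|=R} p'(z)/p(z) dz equals exactly this count.

Number of zeros inside |z| < 2.5: 2.


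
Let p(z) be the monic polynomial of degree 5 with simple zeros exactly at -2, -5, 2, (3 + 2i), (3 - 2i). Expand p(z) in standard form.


The polynomial is p(z) = ∏_{α ∈ S} (z − α), where S = {-2, -5, 2, (3 + 2i), (3 - 2i)}.
Expanding the product yields: p(z) = z^5 -z^4 -21·z^3 + 69·z^2 + 68·z -260.
Note conjugate pairs combine to real quadratics: (z − (3+2i))(z − (3−2i)) = z² − 6z + 13.
The resulting polynomial has degree 5 and real coefficients as required.

p(z) = z^5 -z^4 -21·z^3 + 69·z^2 + 68·z -260.


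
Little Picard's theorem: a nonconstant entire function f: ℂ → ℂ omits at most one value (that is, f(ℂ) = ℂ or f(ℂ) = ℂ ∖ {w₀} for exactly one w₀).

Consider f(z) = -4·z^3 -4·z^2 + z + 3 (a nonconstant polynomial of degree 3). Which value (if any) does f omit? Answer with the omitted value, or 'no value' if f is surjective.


Little Picard bounds the complement of f(ℂ) to at most one point.
For every w ∈ ℂ, the equation p(z) − w = 0 is a nonconstant polynomial in z and hence has at least one root by the fundamental theorem of algebra. So p is surjective onto ℂ, omitting no value.

Omitted value: no value.


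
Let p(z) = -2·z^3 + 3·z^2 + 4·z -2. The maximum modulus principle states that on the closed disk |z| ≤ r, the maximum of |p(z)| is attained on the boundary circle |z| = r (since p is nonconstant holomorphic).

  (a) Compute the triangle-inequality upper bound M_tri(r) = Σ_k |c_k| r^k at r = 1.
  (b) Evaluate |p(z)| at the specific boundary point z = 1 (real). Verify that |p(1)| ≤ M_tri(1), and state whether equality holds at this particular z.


Coefficients: c_0 = -2, c_1 = 4, c_2 = 3, c_3 = -2. Radius r = 1.
Part (a). Triangle bound: M_tri(r) = Σ_k |c_k| r^k
  = |-2|·1^0 + |4|·1^1 + |3|·1^2 + |-2|·1^3
  = 2 + 4 + 3 + 2 = 11.
This bounds M(r) := max_{|z|=r} |p(z)| from above; equality holds iff all terms c_k z^k can be made to align in phase at a single z on |z|=r.
Part (b). At z = 1 (real, on the circle |z| = r):
  p(1) = (-2)·1^0 + (4)·1^1 + (3)·1^2 + (-2)·1^3 = 3.
  |p(1)| = 3.
Check: |p(1)| = 3 ≤ 11 = M_tri(1). ✓ Equality does not hold at z = 1 (the coefficients have mixed signs, so the terms do not all align in phase there).

M_tri(1) = 11; |p(1)| = 3; equality at z=1: no.


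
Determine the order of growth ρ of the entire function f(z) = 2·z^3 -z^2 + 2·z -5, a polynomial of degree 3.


|f(z)| ≤ Σ|c_k|·r^k = O(r^3) as r → ∞. Polynomial growth is O(e^{r^ε}) for every ε > 0 (since r^3/e^{r^ε} → 0), so ρ ≤ ε for all ε > 0, i.e. ρ = 0. Every nonconstant polynomial has order 0.
Therefore ρ = 0.

Order ρ = 0.


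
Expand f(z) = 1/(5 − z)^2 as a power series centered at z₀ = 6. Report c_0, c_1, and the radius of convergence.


Let w = z − z₀, so z = z₀ + w.
Then 5 − z = 5 − (z₀ + w) = (5 − z₀) − w = -1 − w.
f(z) = 1/(-1 − w)^2 = (1/(-1)^2) · (1 − w/(-1))^{−2}.
By the binomial series (1−u)^{−2} = Σ_{n≥0} C(n+1, 1) u^n for |u|<1, with u = w/(-1):
  c_n = C(n+1, 1) / (-1)^(n+2).
  c_0 = 1/(-1)^2 = 1.
  c_1 = 2/(-1)^3 = -2.
The series is valid for |w/d| < 1, i.e. |z − z₀| < |d|.
Radius of convergence: R = |5 − z₀| = |-1| = 1 (distance from z₀ to the singularity z = 5).

c_0 = 1, c_1 = -2; R = 1.


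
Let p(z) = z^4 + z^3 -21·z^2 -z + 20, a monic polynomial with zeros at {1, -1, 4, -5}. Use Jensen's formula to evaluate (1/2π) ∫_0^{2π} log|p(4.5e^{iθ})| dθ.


Zeros: -5, -1, 1, 4; r = 4.5.
Inside |z| < r: -1, 1, 4. Outside (|z| ≥ r): -5.
p(0) = 20, so log|p(0)| = log(20) = 2.9957.
Apply Jensen: I(r) = log|p(0)| + Σ_k log(r/|z_k|), summed over zeros inside |z| < r.
  log(r/|z_k|) for z_k = 1: log(4.5/1) = 1.5041
  log(r/|z_k|) for z_k = -1: log(4.5/1) = 1.5041
  log(r/|z_k|) for z_k = 4: log(4.5/4) = 0.1178
  Outside zeros (-5) contribute nothing to the Jensen sum.
Sum over inside zeros: 3.1259.
I(r) = log|p(0)| + (inside sum) = 2.9957 + 3.1259 = 6.1217.
Note: since some zeros are outside |z| ≤ r, the simplified n·log(r) form does NOT apply — only the inside zeros contribute.

I(r) ≈ 6.1217.


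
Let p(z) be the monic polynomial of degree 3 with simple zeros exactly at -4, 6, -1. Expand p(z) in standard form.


The polynomial is p(z) = ∏_{α ∈ S} (z − α), where S = {-4, 6, -1}.
Expanding the product yields: p(z) = z^3 -z^2 -26·z -24.
The resulting polynomial has degree 3 and real coefficients as required.

p(z) = z^3 -z^2 -26·z -24.


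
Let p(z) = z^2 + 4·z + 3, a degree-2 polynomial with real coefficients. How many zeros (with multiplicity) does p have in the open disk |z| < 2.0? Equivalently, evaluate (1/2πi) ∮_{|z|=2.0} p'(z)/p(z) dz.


The zeros of p are: -1, -3.
Their magnitudes are: 1, 3.
Zeros with |z| < R = 2.0: -1.
Count = 1.
By the argument principle, (1/2πi) ∮_{|z|=R} p'(z)/p(z) dz equals exactly this count.

Number of zeros inside |z| < 2.0: 1.


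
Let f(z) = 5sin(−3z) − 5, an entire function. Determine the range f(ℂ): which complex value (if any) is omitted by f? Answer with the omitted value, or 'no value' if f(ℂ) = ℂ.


Little Picard bounds the complement of f(ℂ) to at most one point.
sin is entire and surjective onto ℂ: for every w ∈ ℂ, sin(ζ) = w has a solution ζ ∈ ℂ (e.g., via the complex inverse arcsin). With ζ = −3z this gives z = ζ/(-3). Then 5·sin(−3z) takes every value in 5·ℂ = ℂ, and adding -5 is a bijection of ℂ. So f is surjective and omits no value. (Note: only on the real line is sin bounded by [−1, 1].)

Omitted value: no value.


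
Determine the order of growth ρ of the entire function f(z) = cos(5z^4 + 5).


Write cos(w) = (e^{iw} ± e^{−iw})/(2 or 2i), so |cos(w)| ≤ e^{|w|}. With w = 5z^4 + 5, |w| ≤ 5r^4 + 5 on |z|=r, giving M(r) ≤ e^{5r^4 + 5} and ρ ≤ 4. For the lower bound, choose z on |z|=r with 5z^4 purely imaginary of modulus 5r^4; then |cos(5z^4 + 5)| grows like e^{5r^4}/2, so ρ ≥ 4. Hence ρ = 4.
Therefore ρ = 4.

Order ρ = 4.


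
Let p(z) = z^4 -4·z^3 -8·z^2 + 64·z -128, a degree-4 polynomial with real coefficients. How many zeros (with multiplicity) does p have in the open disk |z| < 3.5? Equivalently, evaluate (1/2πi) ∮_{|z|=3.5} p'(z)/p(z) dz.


The zeros of p are: (2 + 2i), (2 - 2i), 4, -4.
Their magnitudes are: 2.828, 2.828, 4, 4.
Zeros with |z| < R = 3.5: (2 + 2i), (2 - 2i).
Count = 2.
By the argument principle, (1/2πi) ∮_{|z|=R} p'(z)/p(z) dz equals exactly this count.

Number of zeros inside |z| < 3.5: 2.


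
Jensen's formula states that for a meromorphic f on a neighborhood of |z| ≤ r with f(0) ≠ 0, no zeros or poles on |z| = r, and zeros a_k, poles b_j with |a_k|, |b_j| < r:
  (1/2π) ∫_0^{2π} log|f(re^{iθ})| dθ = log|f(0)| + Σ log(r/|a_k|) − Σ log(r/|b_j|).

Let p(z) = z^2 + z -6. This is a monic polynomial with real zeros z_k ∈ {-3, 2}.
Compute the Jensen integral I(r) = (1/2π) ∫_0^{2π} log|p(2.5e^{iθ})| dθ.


Zeros: -3, 2; r = 2.5.
Inside |z| < r: 2. Outside (|z| ≥ r): -3.
p(0) = -6, so log|p(0)| = log(6) = 1.7918.
Apply Jensen: I(r) = log|p(0)| + Σ_k log(r/|z_k|), summed over zeros inside |z| < r.
  log(r/|z_k|) for z_k = 2: log(2.5/2) = 0.2231
  Outside zeros (-3) contribute nothing to the Jensen sum.
Sum over inside zeros: 0.2231.
I(r) = log|p(0)| + (inside sum) = 1.7918 + 0.2231 = 2.0149.
Note: since some zeros are outside |z| ≤ r, the simplified n·log(r) form does NOT apply — only the inside zeros contribute.

I(r) ≈ 2.0149.


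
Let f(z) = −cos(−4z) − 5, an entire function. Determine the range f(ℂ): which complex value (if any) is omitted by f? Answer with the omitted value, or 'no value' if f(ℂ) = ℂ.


Little Picard bounds the complement of f(ℂ) to at most one point.
cos is entire and surjective onto ℂ: for every w ∈ ℂ, cos(ζ) = w has a solution ζ ∈ ℂ (e.g., via the complex inverse arccos). With ζ = −4z this gives z = ζ/(-4). Then -1·cos(−4z) takes every value in -1·ℂ = ℂ, and adding -5 is a bijection of ℂ. So f is surjective and omits no value. (Note: only on the real line is cos bounded by [−1, 1].)

Omitted value: no value.


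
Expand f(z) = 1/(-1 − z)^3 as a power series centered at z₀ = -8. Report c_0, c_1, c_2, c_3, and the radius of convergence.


Let w = z − z₀, so z = z₀ + w.
Then -1 − z = -1 − (z₀ + w) = (-1 − z₀) − w = 7 − w.
f(z) = 1/(7 − w)^3 = (1/(7)^3) · (1 − w/(7))^{−3}.
By the binomial series (1−u)^{−3} = Σ_{n≥0} C(n+2, 2) u^n for |u|<1, with u = w/(7):
  c_n = C(n+2, 2) / (7)^(n+3).
  c_0 = 1/(7)^3 = 1/343.
  c_1 = 3/(7)^4 = 3/2401.
  c_2 = 6/(7)^5 = 6/16807.
  c_3 = 10/(7)^6 = 10/117649.
The series is valid for |w/d| < 1, i.e. |z − z₀| < |d|.
Radius of convergence: R = |-1 − z₀| = |7| = 7 (distance from z₀ to the singularity z = -1).

c_0 = 1/343, c_1 = 3/2401, c_2 = 6/16807, c_3 = 10/117649; R = 7.


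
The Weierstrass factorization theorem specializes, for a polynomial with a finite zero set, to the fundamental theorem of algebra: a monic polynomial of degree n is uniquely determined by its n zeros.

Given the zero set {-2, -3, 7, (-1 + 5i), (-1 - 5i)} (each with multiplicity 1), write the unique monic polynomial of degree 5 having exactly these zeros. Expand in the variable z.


The polynomial is p(z) = ∏_{α ∈ S} (z − α), where S = {-2, -3, 7, (-1 + 5i), (-1 - 5i)}.
Expanding the product yields: p(z) = z^5 -7·z^3 -152·z^2 -838·z -1092.
Note conjugate pairs combine to real quadratics: (z − (-1+5i))(z − (-1−5i)) = z² + 2z + 26.
The resulting polynomial has degree 5 and real coefficients as required.

p(z) = z^5 -7·z^3 -152·z^2 -838·z -1092.


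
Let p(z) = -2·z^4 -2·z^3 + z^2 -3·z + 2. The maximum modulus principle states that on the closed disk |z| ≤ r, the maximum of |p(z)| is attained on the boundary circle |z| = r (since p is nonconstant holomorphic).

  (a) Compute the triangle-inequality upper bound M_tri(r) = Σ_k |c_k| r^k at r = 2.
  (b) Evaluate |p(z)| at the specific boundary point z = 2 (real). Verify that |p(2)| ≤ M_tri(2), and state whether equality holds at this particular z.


Coefficients: c_0 = 2, c_1 = -3, c_2 = 1, c_3 = -2, c_4 = -2. Radius r = 2.
Part (a). Triangle bound: M_tri(r) = Σ_k |c_k| r^k
  = |2|·2^0 + |-3|·2^1 + |1|·2^2 + |-2|·2^3 + |-2|·2^4
  = 2 + 6 + 4 + 16 + 32 = 60.
This bounds M(r) := max_{|z|=r} |p(z)| from above; equality holds iff all terms c_k z^k can be made to align in phase at a single z on |z|=r.
Part (b). At z = 2 (real, on the circle |z| = r):
  p(2) = (2)·2^0 + (-3)·2^1 + (1)·2^2 + (-2)·2^3 + (-2)·2^4 = -48.
  |p(2)| = 48.
Check: |p(2)| = 48 ≤ 60 = M_tri(2). ✓ Equality does not hold at z = 2 (the coefficients have mixed signs, so the terms do not all align in phase there).

M_tri(2) = 60; |p(2)| = 48; equality at z=2: no.


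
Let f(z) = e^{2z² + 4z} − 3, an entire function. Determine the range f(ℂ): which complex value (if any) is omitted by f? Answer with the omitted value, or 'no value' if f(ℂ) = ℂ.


Little Picard bounds the complement of f(ℂ) to at most one point.
The exponent g(z) = 2z² + 4z is a nonconstant polynomial, hence surjective onto ℂ. So e^{g(z)} takes every value in {e^w : w ∈ ℂ} = ℂ ∖ {0}. Adding -3 shifts the range to ℂ ∖ {-3}. f omits exactly -3.

Omitted value: -3.


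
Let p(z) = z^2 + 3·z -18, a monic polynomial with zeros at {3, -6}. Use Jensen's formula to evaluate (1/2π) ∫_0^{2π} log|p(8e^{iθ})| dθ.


Zeros: -6, 3; r = 8.
Inside |z| < r: -6, 3. Outside (|z| ≥ r): ∅.
p(0) = -18, so log|p(0)| = log(18) = 2.8904.
Apply Jensen: I(r) = log|p(0)| + Σ_k log(r/|z_k|), summed over zeros inside |z| < r.
  log(r/|z_k|) for z_k = 3: log(8/3) = 0.9808
  log(r/|z_k|) for z_k = -6: log(8/6) = 0.2877
Sum over inside zeros: 1.2685.
I(r) = log|p(0)| + (inside sum) = 2.8904 + 1.2685 = 4.1589.
Closed form (all zeros inside, monic): I(r) = n·log(r) = 2·log(8) = 4.1589. ✓

I(r) ≈ 4.1589.


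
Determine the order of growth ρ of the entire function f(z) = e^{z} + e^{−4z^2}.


Each summand is entire of order 1 and 2 respectively (as in the single-exponential case). The order of a sum is at most the max of the orders, so ρ ≤ 2. For the lower bound: on |z|=r choose arg z so that -4z^2 is real positive; then |e^{-4z^2}| = e^{4r^2} while |e^{1z}| ≤ e^{1r^1} = o(e^{4r^2}). So |f| ≥ e^{4r^2}(1 − o(1)) and ρ ≥ 2. Hence ρ = max(1, 2) = 2.
Therefore ρ = 2.

Order ρ = 2.
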